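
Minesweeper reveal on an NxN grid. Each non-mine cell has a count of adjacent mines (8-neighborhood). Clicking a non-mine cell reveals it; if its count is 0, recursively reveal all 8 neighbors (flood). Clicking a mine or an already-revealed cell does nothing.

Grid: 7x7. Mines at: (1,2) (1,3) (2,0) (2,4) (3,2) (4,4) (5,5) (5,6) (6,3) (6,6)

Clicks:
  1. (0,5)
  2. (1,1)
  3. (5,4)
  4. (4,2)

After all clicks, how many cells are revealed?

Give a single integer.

Click 1 (0,5) count=0: revealed 12 new [(0,4) (0,5) (0,6) (1,4) (1,5) (1,6) (2,5) (2,6) (3,5) (3,6) (4,5) (4,6)] -> total=12
Click 2 (1,1) count=2: revealed 1 new [(1,1)] -> total=13
Click 3 (5,4) count=3: revealed 1 new [(5,4)] -> total=14
Click 4 (4,2) count=1: revealed 1 new [(4,2)] -> total=15

Answer: 15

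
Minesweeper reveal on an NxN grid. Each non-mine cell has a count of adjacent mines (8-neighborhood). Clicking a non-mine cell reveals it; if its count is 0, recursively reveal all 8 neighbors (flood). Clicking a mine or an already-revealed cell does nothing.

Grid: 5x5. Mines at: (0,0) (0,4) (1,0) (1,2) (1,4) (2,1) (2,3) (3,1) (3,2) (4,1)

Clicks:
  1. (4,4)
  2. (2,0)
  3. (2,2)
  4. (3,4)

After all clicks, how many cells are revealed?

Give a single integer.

Click 1 (4,4) count=0: revealed 4 new [(3,3) (3,4) (4,3) (4,4)] -> total=4
Click 2 (2,0) count=3: revealed 1 new [(2,0)] -> total=5
Click 3 (2,2) count=5: revealed 1 new [(2,2)] -> total=6
Click 4 (3,4) count=1: revealed 0 new [(none)] -> total=6

Answer: 6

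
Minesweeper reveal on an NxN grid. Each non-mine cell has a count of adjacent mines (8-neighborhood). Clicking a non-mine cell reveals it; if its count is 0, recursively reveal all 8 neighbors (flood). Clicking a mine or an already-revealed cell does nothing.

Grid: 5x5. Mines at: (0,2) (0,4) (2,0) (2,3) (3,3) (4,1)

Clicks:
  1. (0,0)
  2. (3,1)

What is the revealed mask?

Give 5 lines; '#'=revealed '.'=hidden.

Answer: ##...
##...
.....
.#...
.....

Derivation:
Click 1 (0,0) count=0: revealed 4 new [(0,0) (0,1) (1,0) (1,1)] -> total=4
Click 2 (3,1) count=2: revealed 1 new [(3,1)] -> total=5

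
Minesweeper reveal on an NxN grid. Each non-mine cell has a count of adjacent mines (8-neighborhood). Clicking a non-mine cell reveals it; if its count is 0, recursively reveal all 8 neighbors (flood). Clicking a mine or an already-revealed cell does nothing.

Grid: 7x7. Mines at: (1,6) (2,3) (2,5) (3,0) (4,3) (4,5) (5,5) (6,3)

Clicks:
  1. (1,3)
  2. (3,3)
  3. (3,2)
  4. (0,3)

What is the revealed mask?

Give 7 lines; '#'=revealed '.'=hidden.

Click 1 (1,3) count=1: revealed 1 new [(1,3)] -> total=1
Click 2 (3,3) count=2: revealed 1 new [(3,3)] -> total=2
Click 3 (3,2) count=2: revealed 1 new [(3,2)] -> total=3
Click 4 (0,3) count=0: revealed 14 new [(0,0) (0,1) (0,2) (0,3) (0,4) (0,5) (1,0) (1,1) (1,2) (1,4) (1,5) (2,0) (2,1) (2,2)] -> total=17

Answer: ######.
######.
###....
..##...
.......
.......
.......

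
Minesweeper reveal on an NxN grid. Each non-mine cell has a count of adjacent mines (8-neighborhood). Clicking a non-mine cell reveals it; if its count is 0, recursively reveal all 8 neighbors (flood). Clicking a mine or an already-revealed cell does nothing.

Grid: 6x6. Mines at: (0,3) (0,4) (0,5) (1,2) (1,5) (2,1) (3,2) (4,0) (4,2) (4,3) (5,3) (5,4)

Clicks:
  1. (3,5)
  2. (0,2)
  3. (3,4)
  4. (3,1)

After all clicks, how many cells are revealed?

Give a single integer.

Click 1 (3,5) count=0: revealed 6 new [(2,4) (2,5) (3,4) (3,5) (4,4) (4,5)] -> total=6
Click 2 (0,2) count=2: revealed 1 new [(0,2)] -> total=7
Click 3 (3,4) count=1: revealed 0 new [(none)] -> total=7
Click 4 (3,1) count=4: revealed 1 new [(3,1)] -> total=8

Answer: 8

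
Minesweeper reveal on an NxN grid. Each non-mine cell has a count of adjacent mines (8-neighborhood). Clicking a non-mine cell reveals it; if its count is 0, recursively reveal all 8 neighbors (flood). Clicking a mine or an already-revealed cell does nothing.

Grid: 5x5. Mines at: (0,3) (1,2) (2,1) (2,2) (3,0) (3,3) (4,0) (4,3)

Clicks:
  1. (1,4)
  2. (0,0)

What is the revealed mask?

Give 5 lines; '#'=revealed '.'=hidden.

Answer: ##...
##..#
.....
.....
.....

Derivation:
Click 1 (1,4) count=1: revealed 1 new [(1,4)] -> total=1
Click 2 (0,0) count=0: revealed 4 new [(0,0) (0,1) (1,0) (1,1)] -> total=5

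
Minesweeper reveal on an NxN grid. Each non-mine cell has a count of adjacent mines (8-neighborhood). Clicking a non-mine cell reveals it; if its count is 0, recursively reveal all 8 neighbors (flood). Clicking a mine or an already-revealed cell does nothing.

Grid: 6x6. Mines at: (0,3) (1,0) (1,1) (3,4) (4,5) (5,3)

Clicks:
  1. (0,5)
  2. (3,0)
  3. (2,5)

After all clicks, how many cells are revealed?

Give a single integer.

Answer: 21

Derivation:
Click 1 (0,5) count=0: revealed 6 new [(0,4) (0,5) (1,4) (1,5) (2,4) (2,5)] -> total=6
Click 2 (3,0) count=0: revealed 15 new [(2,0) (2,1) (2,2) (2,3) (3,0) (3,1) (3,2) (3,3) (4,0) (4,1) (4,2) (4,3) (5,0) (5,1) (5,2)] -> total=21
Click 3 (2,5) count=1: revealed 0 new [(none)] -> total=21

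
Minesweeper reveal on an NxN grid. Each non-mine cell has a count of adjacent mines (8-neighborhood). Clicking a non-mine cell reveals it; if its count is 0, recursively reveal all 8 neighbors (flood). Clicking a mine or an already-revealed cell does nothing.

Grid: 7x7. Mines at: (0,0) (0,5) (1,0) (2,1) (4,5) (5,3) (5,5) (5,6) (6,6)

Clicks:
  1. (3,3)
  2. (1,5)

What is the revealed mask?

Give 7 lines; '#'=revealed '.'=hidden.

Click 1 (3,3) count=0: revealed 23 new [(0,1) (0,2) (0,3) (0,4) (1,1) (1,2) (1,3) (1,4) (1,5) (1,6) (2,2) (2,3) (2,4) (2,5) (2,6) (3,2) (3,3) (3,4) (3,5) (3,6) (4,2) (4,3) (4,4)] -> total=23
Click 2 (1,5) count=1: revealed 0 new [(none)] -> total=23

Answer: .####..
.######
..#####
..#####
..###..
.......
.......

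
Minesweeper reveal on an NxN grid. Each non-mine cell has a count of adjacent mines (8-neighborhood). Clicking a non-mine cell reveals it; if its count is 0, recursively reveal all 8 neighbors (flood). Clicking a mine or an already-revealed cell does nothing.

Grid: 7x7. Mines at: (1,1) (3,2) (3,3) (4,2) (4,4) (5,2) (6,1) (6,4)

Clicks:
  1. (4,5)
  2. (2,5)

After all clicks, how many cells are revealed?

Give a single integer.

Click 1 (4,5) count=1: revealed 1 new [(4,5)] -> total=1
Click 2 (2,5) count=0: revealed 23 new [(0,2) (0,3) (0,4) (0,5) (0,6) (1,2) (1,3) (1,4) (1,5) (1,6) (2,2) (2,3) (2,4) (2,5) (2,6) (3,4) (3,5) (3,6) (4,6) (5,5) (5,6) (6,5) (6,6)] -> total=24

Answer: 24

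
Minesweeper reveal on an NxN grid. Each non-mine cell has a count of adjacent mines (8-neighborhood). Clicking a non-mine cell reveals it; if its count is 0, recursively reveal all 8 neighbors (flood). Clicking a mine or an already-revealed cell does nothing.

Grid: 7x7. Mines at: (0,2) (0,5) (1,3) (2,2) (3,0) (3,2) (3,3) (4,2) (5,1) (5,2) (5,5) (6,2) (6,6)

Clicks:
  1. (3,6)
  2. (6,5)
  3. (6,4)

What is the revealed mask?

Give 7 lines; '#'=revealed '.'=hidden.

Click 1 (3,6) count=0: revealed 12 new [(1,4) (1,5) (1,6) (2,4) (2,5) (2,6) (3,4) (3,5) (3,6) (4,4) (4,5) (4,6)] -> total=12
Click 2 (6,5) count=2: revealed 1 new [(6,5)] -> total=13
Click 3 (6,4) count=1: revealed 1 new [(6,4)] -> total=14

Answer: .......
....###
....###
....###
....###
.......
....##.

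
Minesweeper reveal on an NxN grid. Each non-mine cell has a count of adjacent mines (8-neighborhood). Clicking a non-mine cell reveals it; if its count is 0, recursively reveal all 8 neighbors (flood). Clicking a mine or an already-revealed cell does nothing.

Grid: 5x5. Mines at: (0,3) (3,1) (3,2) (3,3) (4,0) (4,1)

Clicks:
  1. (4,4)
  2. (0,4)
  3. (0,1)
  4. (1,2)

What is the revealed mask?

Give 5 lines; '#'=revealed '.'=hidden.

Answer: ###.#
###..
###..
.....
....#

Derivation:
Click 1 (4,4) count=1: revealed 1 new [(4,4)] -> total=1
Click 2 (0,4) count=1: revealed 1 new [(0,4)] -> total=2
Click 3 (0,1) count=0: revealed 9 new [(0,0) (0,1) (0,2) (1,0) (1,1) (1,2) (2,0) (2,1) (2,2)] -> total=11
Click 4 (1,2) count=1: revealed 0 new [(none)] -> total=11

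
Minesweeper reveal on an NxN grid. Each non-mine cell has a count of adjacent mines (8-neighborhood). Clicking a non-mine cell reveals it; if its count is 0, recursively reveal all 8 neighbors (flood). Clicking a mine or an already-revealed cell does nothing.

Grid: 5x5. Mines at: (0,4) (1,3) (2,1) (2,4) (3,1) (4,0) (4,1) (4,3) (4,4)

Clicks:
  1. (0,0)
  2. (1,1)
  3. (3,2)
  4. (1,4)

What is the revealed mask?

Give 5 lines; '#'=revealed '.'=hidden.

Click 1 (0,0) count=0: revealed 6 new [(0,0) (0,1) (0,2) (1,0) (1,1) (1,2)] -> total=6
Click 2 (1,1) count=1: revealed 0 new [(none)] -> total=6
Click 3 (3,2) count=4: revealed 1 new [(3,2)] -> total=7
Click 4 (1,4) count=3: revealed 1 new [(1,4)] -> total=8

Answer: ###..
###.#
.....
..#..
.....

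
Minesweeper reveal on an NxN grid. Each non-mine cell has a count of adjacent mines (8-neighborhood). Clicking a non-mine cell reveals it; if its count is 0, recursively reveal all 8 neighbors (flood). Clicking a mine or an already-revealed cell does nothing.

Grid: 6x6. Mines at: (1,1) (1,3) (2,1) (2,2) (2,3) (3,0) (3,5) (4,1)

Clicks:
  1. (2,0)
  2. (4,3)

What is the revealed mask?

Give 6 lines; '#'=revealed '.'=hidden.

Click 1 (2,0) count=3: revealed 1 new [(2,0)] -> total=1
Click 2 (4,3) count=0: revealed 11 new [(3,2) (3,3) (3,4) (4,2) (4,3) (4,4) (4,5) (5,2) (5,3) (5,4) (5,5)] -> total=12

Answer: ......
......
#.....
..###.
..####
..####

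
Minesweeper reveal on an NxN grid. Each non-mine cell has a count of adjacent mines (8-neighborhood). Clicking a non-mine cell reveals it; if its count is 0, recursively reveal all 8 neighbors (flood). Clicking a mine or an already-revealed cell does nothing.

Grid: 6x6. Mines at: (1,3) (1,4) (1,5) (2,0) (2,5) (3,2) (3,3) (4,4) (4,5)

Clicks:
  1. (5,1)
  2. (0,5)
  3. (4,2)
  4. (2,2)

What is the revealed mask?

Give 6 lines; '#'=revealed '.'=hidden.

Answer: .....#
......
..#...
##....
####..
####..

Derivation:
Click 1 (5,1) count=0: revealed 10 new [(3,0) (3,1) (4,0) (4,1) (4,2) (4,3) (5,0) (5,1) (5,2) (5,3)] -> total=10
Click 2 (0,5) count=2: revealed 1 new [(0,5)] -> total=11
Click 3 (4,2) count=2: revealed 0 new [(none)] -> total=11
Click 4 (2,2) count=3: revealed 1 new [(2,2)] -> total=12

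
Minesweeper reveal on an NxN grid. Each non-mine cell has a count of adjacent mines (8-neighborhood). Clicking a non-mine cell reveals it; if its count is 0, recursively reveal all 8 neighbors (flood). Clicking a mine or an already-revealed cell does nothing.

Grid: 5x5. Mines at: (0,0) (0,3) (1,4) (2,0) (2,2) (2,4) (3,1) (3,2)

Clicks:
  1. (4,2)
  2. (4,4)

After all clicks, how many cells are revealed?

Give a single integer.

Answer: 5

Derivation:
Click 1 (4,2) count=2: revealed 1 new [(4,2)] -> total=1
Click 2 (4,4) count=0: revealed 4 new [(3,3) (3,4) (4,3) (4,4)] -> total=5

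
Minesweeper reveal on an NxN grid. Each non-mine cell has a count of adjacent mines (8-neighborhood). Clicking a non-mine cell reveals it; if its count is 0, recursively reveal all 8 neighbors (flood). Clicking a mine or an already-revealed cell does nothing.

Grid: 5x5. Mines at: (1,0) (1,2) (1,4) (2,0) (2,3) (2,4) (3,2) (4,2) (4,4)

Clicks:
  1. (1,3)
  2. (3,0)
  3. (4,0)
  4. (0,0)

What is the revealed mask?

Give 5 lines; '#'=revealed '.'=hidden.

Answer: #....
...#.
.....
##...
##...

Derivation:
Click 1 (1,3) count=4: revealed 1 new [(1,3)] -> total=1
Click 2 (3,0) count=1: revealed 1 new [(3,0)] -> total=2
Click 3 (4,0) count=0: revealed 3 new [(3,1) (4,0) (4,1)] -> total=5
Click 4 (0,0) count=1: revealed 1 new [(0,0)] -> total=6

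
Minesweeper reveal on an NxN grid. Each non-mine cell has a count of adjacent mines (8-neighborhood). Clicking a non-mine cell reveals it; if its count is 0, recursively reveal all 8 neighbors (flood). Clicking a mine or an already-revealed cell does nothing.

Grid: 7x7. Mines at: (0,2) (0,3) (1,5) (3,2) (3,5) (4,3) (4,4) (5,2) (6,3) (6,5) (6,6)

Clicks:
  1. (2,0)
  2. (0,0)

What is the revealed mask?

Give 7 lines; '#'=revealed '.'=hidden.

Answer: ##.....
##.....
##.....
##.....
##.....
##.....
##.....

Derivation:
Click 1 (2,0) count=0: revealed 14 new [(0,0) (0,1) (1,0) (1,1) (2,0) (2,1) (3,0) (3,1) (4,0) (4,1) (5,0) (5,1) (6,0) (6,1)] -> total=14
Click 2 (0,0) count=0: revealed 0 new [(none)] -> total=14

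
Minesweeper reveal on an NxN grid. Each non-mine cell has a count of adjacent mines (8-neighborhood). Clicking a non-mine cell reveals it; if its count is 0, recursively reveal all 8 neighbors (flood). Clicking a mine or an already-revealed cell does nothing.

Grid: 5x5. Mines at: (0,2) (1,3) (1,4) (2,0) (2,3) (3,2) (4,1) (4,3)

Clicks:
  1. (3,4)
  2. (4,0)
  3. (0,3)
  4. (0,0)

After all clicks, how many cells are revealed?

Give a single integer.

Click 1 (3,4) count=2: revealed 1 new [(3,4)] -> total=1
Click 2 (4,0) count=1: revealed 1 new [(4,0)] -> total=2
Click 3 (0,3) count=3: revealed 1 new [(0,3)] -> total=3
Click 4 (0,0) count=0: revealed 4 new [(0,0) (0,1) (1,0) (1,1)] -> total=7

Answer: 7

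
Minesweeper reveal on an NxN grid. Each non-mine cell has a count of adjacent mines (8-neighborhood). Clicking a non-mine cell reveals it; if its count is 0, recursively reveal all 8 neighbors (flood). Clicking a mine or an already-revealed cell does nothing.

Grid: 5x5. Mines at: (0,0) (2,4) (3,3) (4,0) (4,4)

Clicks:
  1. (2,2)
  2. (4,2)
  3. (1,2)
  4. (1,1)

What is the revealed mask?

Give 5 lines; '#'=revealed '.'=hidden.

Answer: .####
#####
####.
###..
..#..

Derivation:
Click 1 (2,2) count=1: revealed 1 new [(2,2)] -> total=1
Click 2 (4,2) count=1: revealed 1 new [(4,2)] -> total=2
Click 3 (1,2) count=0: revealed 15 new [(0,1) (0,2) (0,3) (0,4) (1,0) (1,1) (1,2) (1,3) (1,4) (2,0) (2,1) (2,3) (3,0) (3,1) (3,2)] -> total=17
Click 4 (1,1) count=1: revealed 0 new [(none)] -> total=17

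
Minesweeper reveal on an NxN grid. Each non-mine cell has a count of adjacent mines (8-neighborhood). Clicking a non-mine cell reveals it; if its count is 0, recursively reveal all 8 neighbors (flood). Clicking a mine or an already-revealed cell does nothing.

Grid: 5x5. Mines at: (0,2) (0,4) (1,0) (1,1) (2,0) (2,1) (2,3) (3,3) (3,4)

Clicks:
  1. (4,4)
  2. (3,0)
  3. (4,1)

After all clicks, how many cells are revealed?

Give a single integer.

Answer: 7

Derivation:
Click 1 (4,4) count=2: revealed 1 new [(4,4)] -> total=1
Click 2 (3,0) count=2: revealed 1 new [(3,0)] -> total=2
Click 3 (4,1) count=0: revealed 5 new [(3,1) (3,2) (4,0) (4,1) (4,2)] -> total=7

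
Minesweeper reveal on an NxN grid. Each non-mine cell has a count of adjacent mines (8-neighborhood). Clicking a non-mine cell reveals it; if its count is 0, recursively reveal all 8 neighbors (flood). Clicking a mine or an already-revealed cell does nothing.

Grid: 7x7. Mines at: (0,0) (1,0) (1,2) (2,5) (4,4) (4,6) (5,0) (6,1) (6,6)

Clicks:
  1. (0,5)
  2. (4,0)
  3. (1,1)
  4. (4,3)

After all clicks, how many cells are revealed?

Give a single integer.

Click 1 (0,5) count=0: revealed 8 new [(0,3) (0,4) (0,5) (0,6) (1,3) (1,4) (1,5) (1,6)] -> total=8
Click 2 (4,0) count=1: revealed 1 new [(4,0)] -> total=9
Click 3 (1,1) count=3: revealed 1 new [(1,1)] -> total=10
Click 4 (4,3) count=1: revealed 1 new [(4,3)] -> total=11

Answer: 11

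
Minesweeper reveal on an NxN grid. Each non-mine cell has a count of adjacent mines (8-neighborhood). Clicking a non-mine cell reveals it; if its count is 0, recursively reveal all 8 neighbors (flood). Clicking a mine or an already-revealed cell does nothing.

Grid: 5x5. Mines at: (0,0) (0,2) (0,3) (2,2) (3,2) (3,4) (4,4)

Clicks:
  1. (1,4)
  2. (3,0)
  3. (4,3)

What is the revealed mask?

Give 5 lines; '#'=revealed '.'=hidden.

Click 1 (1,4) count=1: revealed 1 new [(1,4)] -> total=1
Click 2 (3,0) count=0: revealed 8 new [(1,0) (1,1) (2,0) (2,1) (3,0) (3,1) (4,0) (4,1)] -> total=9
Click 3 (4,3) count=3: revealed 1 new [(4,3)] -> total=10

Answer: .....
##..#
##...
##...
##.#.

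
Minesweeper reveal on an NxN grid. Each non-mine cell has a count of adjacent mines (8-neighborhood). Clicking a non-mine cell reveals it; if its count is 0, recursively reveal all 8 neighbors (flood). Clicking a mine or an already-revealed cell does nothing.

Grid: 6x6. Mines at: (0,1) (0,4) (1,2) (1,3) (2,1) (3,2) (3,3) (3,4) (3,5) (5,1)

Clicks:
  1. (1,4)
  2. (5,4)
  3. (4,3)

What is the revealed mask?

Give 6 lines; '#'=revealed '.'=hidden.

Click 1 (1,4) count=2: revealed 1 new [(1,4)] -> total=1
Click 2 (5,4) count=0: revealed 8 new [(4,2) (4,3) (4,4) (4,5) (5,2) (5,3) (5,4) (5,5)] -> total=9
Click 3 (4,3) count=3: revealed 0 new [(none)] -> total=9

Answer: ......
....#.
......
......
..####
..####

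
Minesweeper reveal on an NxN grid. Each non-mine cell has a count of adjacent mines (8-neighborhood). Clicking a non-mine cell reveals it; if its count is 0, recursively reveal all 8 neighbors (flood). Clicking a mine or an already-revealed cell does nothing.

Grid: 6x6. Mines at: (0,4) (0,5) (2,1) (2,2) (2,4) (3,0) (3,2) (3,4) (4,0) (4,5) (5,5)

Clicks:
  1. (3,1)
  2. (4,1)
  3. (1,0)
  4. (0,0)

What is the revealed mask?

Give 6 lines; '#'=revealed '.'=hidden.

Answer: ####..
####..
......
.#....
.#....
......

Derivation:
Click 1 (3,1) count=5: revealed 1 new [(3,1)] -> total=1
Click 2 (4,1) count=3: revealed 1 new [(4,1)] -> total=2
Click 3 (1,0) count=1: revealed 1 new [(1,0)] -> total=3
Click 4 (0,0) count=0: revealed 7 new [(0,0) (0,1) (0,2) (0,3) (1,1) (1,2) (1,3)] -> total=10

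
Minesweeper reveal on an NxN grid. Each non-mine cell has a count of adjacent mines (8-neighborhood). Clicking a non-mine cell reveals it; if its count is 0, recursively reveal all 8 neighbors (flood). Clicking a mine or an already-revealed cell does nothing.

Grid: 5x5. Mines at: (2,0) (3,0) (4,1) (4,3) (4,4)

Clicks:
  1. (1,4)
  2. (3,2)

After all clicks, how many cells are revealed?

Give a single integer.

Click 1 (1,4) count=0: revealed 18 new [(0,0) (0,1) (0,2) (0,3) (0,4) (1,0) (1,1) (1,2) (1,3) (1,4) (2,1) (2,2) (2,3) (2,4) (3,1) (3,2) (3,3) (3,4)] -> total=18
Click 2 (3,2) count=2: revealed 0 new [(none)] -> total=18

Answer: 18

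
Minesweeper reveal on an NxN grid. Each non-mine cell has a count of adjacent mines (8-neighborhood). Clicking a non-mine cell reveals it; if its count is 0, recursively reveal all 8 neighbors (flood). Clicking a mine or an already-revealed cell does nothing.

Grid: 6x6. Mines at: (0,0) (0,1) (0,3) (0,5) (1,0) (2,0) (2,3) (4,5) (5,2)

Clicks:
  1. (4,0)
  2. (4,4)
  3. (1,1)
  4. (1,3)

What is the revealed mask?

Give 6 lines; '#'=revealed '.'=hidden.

Answer: ......
.#.#..
......
##....
##..#.
##....

Derivation:
Click 1 (4,0) count=0: revealed 6 new [(3,0) (3,1) (4,0) (4,1) (5,0) (5,1)] -> total=6
Click 2 (4,4) count=1: revealed 1 new [(4,4)] -> total=7
Click 3 (1,1) count=4: revealed 1 new [(1,1)] -> total=8
Click 4 (1,3) count=2: revealed 1 new [(1,3)] -> total=9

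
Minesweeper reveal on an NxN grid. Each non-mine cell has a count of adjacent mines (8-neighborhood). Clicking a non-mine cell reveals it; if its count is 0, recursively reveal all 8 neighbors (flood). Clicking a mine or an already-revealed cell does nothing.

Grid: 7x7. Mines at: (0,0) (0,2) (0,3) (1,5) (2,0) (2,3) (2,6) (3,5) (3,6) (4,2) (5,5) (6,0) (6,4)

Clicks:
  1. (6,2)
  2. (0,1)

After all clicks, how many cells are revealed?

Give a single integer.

Answer: 7

Derivation:
Click 1 (6,2) count=0: revealed 6 new [(5,1) (5,2) (5,3) (6,1) (6,2) (6,3)] -> total=6
Click 2 (0,1) count=2: revealed 1 new [(0,1)] -> total=7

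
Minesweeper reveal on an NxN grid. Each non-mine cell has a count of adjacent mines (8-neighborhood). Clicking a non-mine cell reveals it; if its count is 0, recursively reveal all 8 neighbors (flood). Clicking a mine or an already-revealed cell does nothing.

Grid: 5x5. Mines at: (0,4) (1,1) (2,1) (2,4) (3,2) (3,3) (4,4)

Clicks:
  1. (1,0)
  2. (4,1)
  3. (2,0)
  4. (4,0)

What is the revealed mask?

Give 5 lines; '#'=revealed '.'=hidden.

Click 1 (1,0) count=2: revealed 1 new [(1,0)] -> total=1
Click 2 (4,1) count=1: revealed 1 new [(4,1)] -> total=2
Click 3 (2,0) count=2: revealed 1 new [(2,0)] -> total=3
Click 4 (4,0) count=0: revealed 3 new [(3,0) (3,1) (4,0)] -> total=6

Answer: .....
#....
#....
##...
##...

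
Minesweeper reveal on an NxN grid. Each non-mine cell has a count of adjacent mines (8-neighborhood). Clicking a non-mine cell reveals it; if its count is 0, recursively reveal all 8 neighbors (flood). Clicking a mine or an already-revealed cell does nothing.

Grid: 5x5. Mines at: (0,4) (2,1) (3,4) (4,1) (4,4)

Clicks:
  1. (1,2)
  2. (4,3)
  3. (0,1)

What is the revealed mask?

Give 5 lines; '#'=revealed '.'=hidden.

Click 1 (1,2) count=1: revealed 1 new [(1,2)] -> total=1
Click 2 (4,3) count=2: revealed 1 new [(4,3)] -> total=2
Click 3 (0,1) count=0: revealed 7 new [(0,0) (0,1) (0,2) (0,3) (1,0) (1,1) (1,3)] -> total=9

Answer: ####.
####.
.....
.....
...#.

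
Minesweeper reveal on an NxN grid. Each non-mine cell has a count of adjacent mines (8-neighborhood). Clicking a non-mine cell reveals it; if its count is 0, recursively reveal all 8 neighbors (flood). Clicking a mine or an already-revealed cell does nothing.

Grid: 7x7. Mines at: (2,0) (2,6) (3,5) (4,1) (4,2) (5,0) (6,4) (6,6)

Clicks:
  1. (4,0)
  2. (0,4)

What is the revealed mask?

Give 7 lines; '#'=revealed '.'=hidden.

Click 1 (4,0) count=2: revealed 1 new [(4,0)] -> total=1
Click 2 (0,4) count=0: revealed 23 new [(0,0) (0,1) (0,2) (0,3) (0,4) (0,5) (0,6) (1,0) (1,1) (1,2) (1,3) (1,4) (1,5) (1,6) (2,1) (2,2) (2,3) (2,4) (2,5) (3,1) (3,2) (3,3) (3,4)] -> total=24

Answer: #######
#######
.#####.
.####..
#......
.......
.......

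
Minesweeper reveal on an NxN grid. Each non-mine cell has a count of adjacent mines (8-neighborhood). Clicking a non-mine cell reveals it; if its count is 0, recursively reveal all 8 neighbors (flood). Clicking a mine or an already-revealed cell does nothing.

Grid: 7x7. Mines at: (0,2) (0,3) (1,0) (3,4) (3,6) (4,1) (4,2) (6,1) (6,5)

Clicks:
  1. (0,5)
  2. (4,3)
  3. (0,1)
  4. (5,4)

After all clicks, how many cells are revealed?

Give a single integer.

Answer: 12

Derivation:
Click 1 (0,5) count=0: revealed 9 new [(0,4) (0,5) (0,6) (1,4) (1,5) (1,6) (2,4) (2,5) (2,6)] -> total=9
Click 2 (4,3) count=2: revealed 1 new [(4,3)] -> total=10
Click 3 (0,1) count=2: revealed 1 new [(0,1)] -> total=11
Click 4 (5,4) count=1: revealed 1 new [(5,4)] -> total=12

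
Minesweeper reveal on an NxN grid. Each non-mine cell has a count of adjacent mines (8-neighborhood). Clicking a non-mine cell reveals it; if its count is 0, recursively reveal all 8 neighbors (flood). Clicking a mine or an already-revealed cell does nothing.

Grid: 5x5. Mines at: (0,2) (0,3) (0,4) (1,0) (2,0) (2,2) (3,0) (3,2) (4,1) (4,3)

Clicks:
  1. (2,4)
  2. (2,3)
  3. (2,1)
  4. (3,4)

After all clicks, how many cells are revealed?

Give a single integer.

Answer: 7

Derivation:
Click 1 (2,4) count=0: revealed 6 new [(1,3) (1,4) (2,3) (2,4) (3,3) (3,4)] -> total=6
Click 2 (2,3) count=2: revealed 0 new [(none)] -> total=6
Click 3 (2,1) count=5: revealed 1 new [(2,1)] -> total=7
Click 4 (3,4) count=1: revealed 0 new [(none)] -> total=7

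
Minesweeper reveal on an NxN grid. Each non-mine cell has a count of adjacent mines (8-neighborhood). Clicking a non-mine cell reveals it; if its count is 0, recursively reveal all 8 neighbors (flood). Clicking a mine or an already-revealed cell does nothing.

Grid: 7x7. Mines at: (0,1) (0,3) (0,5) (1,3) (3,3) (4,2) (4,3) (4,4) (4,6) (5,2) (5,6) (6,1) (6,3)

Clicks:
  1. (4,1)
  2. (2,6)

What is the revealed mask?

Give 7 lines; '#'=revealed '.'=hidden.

Answer: .......
....###
....###
....###
.#.....
.......
.......

Derivation:
Click 1 (4,1) count=2: revealed 1 new [(4,1)] -> total=1
Click 2 (2,6) count=0: revealed 9 new [(1,4) (1,5) (1,6) (2,4) (2,5) (2,6) (3,4) (3,5) (3,6)] -> total=10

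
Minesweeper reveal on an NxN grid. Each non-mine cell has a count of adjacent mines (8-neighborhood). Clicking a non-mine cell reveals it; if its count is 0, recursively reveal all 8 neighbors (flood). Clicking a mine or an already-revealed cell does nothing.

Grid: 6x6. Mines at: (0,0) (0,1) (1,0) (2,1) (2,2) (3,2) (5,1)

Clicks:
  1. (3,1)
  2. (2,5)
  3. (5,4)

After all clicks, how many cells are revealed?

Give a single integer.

Answer: 23

Derivation:
Click 1 (3,1) count=3: revealed 1 new [(3,1)] -> total=1
Click 2 (2,5) count=0: revealed 22 new [(0,2) (0,3) (0,4) (0,5) (1,2) (1,3) (1,4) (1,5) (2,3) (2,4) (2,5) (3,3) (3,4) (3,5) (4,2) (4,3) (4,4) (4,5) (5,2) (5,3) (5,4) (5,5)] -> total=23
Click 3 (5,4) count=0: revealed 0 new [(none)] -> total=23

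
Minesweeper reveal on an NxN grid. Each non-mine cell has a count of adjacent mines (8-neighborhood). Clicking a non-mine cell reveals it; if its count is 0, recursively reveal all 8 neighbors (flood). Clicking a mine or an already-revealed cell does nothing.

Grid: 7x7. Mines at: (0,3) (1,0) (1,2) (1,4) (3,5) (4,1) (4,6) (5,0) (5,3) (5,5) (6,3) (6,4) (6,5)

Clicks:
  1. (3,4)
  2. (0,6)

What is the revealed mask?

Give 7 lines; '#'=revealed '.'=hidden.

Answer: .....##
.....##
.....##
....#..
.......
.......
.......

Derivation:
Click 1 (3,4) count=1: revealed 1 new [(3,4)] -> total=1
Click 2 (0,6) count=0: revealed 6 new [(0,5) (0,6) (1,5) (1,6) (2,5) (2,6)] -> total=7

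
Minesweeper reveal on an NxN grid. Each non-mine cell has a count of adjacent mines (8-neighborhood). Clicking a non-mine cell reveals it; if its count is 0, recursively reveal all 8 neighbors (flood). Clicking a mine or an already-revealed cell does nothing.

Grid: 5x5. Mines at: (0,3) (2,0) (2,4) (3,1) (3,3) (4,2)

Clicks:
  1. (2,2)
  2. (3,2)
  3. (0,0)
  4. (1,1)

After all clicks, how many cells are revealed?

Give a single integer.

Answer: 8

Derivation:
Click 1 (2,2) count=2: revealed 1 new [(2,2)] -> total=1
Click 2 (3,2) count=3: revealed 1 new [(3,2)] -> total=2
Click 3 (0,0) count=0: revealed 6 new [(0,0) (0,1) (0,2) (1,0) (1,1) (1,2)] -> total=8
Click 4 (1,1) count=1: revealed 0 new [(none)] -> total=8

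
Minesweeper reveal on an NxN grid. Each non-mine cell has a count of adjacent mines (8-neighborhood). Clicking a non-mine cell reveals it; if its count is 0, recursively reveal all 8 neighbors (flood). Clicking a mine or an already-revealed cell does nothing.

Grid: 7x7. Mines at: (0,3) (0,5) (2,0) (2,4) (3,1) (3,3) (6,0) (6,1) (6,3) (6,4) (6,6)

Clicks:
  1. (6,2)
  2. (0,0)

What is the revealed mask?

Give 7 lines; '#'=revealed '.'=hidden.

Click 1 (6,2) count=2: revealed 1 new [(6,2)] -> total=1
Click 2 (0,0) count=0: revealed 6 new [(0,0) (0,1) (0,2) (1,0) (1,1) (1,2)] -> total=7

Answer: ###....
###....
.......
.......
.......
.......
..#....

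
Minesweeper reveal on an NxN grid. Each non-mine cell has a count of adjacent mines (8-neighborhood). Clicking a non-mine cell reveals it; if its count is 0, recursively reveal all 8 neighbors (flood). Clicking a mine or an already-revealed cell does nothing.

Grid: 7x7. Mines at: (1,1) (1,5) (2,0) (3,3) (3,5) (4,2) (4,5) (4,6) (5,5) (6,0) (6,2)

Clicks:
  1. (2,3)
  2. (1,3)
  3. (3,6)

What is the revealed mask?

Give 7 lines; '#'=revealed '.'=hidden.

Answer: ..###..
..###..
..###..
......#
.......
.......
.......

Derivation:
Click 1 (2,3) count=1: revealed 1 new [(2,3)] -> total=1
Click 2 (1,3) count=0: revealed 8 new [(0,2) (0,3) (0,4) (1,2) (1,3) (1,4) (2,2) (2,4)] -> total=9
Click 3 (3,6) count=3: revealed 1 new [(3,6)] -> total=10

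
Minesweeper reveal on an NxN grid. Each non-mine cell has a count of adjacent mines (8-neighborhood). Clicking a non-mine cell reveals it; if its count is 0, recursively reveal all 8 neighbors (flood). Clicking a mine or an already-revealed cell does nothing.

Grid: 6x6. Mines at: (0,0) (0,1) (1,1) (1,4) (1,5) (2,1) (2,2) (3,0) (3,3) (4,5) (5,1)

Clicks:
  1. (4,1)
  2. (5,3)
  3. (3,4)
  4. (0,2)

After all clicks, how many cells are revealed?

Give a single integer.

Answer: 9

Derivation:
Click 1 (4,1) count=2: revealed 1 new [(4,1)] -> total=1
Click 2 (5,3) count=0: revealed 6 new [(4,2) (4,3) (4,4) (5,2) (5,3) (5,4)] -> total=7
Click 3 (3,4) count=2: revealed 1 new [(3,4)] -> total=8
Click 4 (0,2) count=2: revealed 1 new [(0,2)] -> total=9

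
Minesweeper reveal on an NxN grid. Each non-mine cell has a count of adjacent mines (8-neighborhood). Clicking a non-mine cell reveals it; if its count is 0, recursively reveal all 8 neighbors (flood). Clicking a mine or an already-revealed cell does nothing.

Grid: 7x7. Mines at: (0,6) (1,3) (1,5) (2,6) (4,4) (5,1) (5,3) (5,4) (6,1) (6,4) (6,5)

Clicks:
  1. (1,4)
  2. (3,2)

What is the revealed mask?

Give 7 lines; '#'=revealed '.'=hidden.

Answer: ###....
###.#..
####...
####...
####...
.......
.......

Derivation:
Click 1 (1,4) count=2: revealed 1 new [(1,4)] -> total=1
Click 2 (3,2) count=0: revealed 18 new [(0,0) (0,1) (0,2) (1,0) (1,1) (1,2) (2,0) (2,1) (2,2) (2,3) (3,0) (3,1) (3,2) (3,3) (4,0) (4,1) (4,2) (4,3)] -> total=19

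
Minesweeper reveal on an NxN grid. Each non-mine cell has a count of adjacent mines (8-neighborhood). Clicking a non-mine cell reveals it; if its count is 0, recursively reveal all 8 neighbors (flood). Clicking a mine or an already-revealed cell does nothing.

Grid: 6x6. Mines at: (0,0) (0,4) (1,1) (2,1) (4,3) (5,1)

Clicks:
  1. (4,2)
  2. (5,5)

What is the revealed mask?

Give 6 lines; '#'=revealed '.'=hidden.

Answer: ......
..####
..####
..####
..#.##
....##

Derivation:
Click 1 (4,2) count=2: revealed 1 new [(4,2)] -> total=1
Click 2 (5,5) count=0: revealed 16 new [(1,2) (1,3) (1,4) (1,5) (2,2) (2,3) (2,4) (2,5) (3,2) (3,3) (3,4) (3,5) (4,4) (4,5) (5,4) (5,5)] -> total=17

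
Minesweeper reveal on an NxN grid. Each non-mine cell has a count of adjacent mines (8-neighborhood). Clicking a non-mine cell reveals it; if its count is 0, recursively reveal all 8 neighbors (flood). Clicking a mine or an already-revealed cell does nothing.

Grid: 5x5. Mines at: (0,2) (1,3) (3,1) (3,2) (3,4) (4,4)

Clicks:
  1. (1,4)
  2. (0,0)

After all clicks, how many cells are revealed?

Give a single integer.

Click 1 (1,4) count=1: revealed 1 new [(1,4)] -> total=1
Click 2 (0,0) count=0: revealed 6 new [(0,0) (0,1) (1,0) (1,1) (2,0) (2,1)] -> total=7

Answer: 7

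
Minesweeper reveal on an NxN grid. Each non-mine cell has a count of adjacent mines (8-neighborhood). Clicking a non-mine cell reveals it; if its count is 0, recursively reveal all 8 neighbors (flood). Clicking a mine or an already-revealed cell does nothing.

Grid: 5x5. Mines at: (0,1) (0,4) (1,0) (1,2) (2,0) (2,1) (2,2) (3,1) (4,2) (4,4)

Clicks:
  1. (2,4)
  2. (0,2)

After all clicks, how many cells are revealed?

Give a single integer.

Click 1 (2,4) count=0: revealed 6 new [(1,3) (1,4) (2,3) (2,4) (3,3) (3,4)] -> total=6
Click 2 (0,2) count=2: revealed 1 new [(0,2)] -> total=7

Answer: 7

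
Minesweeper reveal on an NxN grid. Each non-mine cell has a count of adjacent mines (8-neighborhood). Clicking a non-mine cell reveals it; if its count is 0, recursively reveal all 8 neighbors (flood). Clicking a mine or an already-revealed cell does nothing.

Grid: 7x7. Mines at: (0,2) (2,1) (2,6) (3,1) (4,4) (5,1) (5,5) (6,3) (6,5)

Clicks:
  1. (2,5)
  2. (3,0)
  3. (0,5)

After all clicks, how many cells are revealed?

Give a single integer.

Answer: 18

Derivation:
Click 1 (2,5) count=1: revealed 1 new [(2,5)] -> total=1
Click 2 (3,0) count=2: revealed 1 new [(3,0)] -> total=2
Click 3 (0,5) count=0: revealed 16 new [(0,3) (0,4) (0,5) (0,6) (1,2) (1,3) (1,4) (1,5) (1,6) (2,2) (2,3) (2,4) (3,2) (3,3) (3,4) (3,5)] -> total=18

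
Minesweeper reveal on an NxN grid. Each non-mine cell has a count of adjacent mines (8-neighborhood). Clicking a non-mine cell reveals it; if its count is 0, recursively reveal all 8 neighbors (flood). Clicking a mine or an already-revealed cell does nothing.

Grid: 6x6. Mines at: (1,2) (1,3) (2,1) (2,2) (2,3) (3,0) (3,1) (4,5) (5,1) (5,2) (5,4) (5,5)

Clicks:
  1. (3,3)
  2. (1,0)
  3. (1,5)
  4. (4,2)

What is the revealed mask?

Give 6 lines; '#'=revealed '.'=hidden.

Answer: ....##
#...##
....##
...###
..#...
......

Derivation:
Click 1 (3,3) count=2: revealed 1 new [(3,3)] -> total=1
Click 2 (1,0) count=1: revealed 1 new [(1,0)] -> total=2
Click 3 (1,5) count=0: revealed 8 new [(0,4) (0,5) (1,4) (1,5) (2,4) (2,5) (3,4) (3,5)] -> total=10
Click 4 (4,2) count=3: revealed 1 new [(4,2)] -> total=11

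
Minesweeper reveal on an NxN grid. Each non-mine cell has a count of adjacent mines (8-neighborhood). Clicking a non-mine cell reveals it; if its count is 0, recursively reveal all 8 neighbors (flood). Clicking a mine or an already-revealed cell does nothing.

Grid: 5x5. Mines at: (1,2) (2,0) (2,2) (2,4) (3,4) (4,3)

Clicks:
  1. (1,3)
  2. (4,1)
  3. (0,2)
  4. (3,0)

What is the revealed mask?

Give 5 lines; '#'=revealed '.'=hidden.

Click 1 (1,3) count=3: revealed 1 new [(1,3)] -> total=1
Click 2 (4,1) count=0: revealed 6 new [(3,0) (3,1) (3,2) (4,0) (4,1) (4,2)] -> total=7
Click 3 (0,2) count=1: revealed 1 new [(0,2)] -> total=8
Click 4 (3,0) count=1: revealed 0 new [(none)] -> total=8

Answer: ..#..
...#.
.....
###..
###..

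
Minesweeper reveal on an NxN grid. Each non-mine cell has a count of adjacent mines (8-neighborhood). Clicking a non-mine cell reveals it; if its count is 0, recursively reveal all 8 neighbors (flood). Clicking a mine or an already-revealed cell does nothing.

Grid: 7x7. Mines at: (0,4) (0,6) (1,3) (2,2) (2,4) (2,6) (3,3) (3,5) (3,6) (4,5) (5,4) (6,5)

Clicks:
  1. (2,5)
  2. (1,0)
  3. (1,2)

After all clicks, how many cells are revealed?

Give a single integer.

Click 1 (2,5) count=4: revealed 1 new [(2,5)] -> total=1
Click 2 (1,0) count=0: revealed 23 new [(0,0) (0,1) (0,2) (1,0) (1,1) (1,2) (2,0) (2,1) (3,0) (3,1) (3,2) (4,0) (4,1) (4,2) (4,3) (5,0) (5,1) (5,2) (5,3) (6,0) (6,1) (6,2) (6,3)] -> total=24
Click 3 (1,2) count=2: revealed 0 new [(none)] -> total=24

Answer: 24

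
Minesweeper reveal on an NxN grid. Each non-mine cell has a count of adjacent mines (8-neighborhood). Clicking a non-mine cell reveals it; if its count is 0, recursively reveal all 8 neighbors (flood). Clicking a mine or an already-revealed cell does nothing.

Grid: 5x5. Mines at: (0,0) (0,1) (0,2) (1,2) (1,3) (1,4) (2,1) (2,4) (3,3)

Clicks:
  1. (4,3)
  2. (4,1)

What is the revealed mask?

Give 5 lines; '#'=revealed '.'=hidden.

Answer: .....
.....
.....
###..
####.

Derivation:
Click 1 (4,3) count=1: revealed 1 new [(4,3)] -> total=1
Click 2 (4,1) count=0: revealed 6 new [(3,0) (3,1) (3,2) (4,0) (4,1) (4,2)] -> total=7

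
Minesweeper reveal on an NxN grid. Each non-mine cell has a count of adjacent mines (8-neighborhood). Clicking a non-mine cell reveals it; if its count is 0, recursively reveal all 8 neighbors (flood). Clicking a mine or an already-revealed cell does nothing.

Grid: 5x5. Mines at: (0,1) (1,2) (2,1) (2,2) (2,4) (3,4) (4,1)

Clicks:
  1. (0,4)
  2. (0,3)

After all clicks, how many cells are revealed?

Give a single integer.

Click 1 (0,4) count=0: revealed 4 new [(0,3) (0,4) (1,3) (1,4)] -> total=4
Click 2 (0,3) count=1: revealed 0 new [(none)] -> total=4

Answer: 4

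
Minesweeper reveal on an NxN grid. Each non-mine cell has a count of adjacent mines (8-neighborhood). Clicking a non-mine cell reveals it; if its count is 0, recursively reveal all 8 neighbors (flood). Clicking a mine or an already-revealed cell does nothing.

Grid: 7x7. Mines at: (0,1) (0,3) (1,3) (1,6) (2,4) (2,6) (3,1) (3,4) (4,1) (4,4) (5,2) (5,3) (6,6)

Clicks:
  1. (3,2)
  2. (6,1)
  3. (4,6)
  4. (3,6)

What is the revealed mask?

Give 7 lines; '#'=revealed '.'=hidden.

Click 1 (3,2) count=2: revealed 1 new [(3,2)] -> total=1
Click 2 (6,1) count=1: revealed 1 new [(6,1)] -> total=2
Click 3 (4,6) count=0: revealed 6 new [(3,5) (3,6) (4,5) (4,6) (5,5) (5,6)] -> total=8
Click 4 (3,6) count=1: revealed 0 new [(none)] -> total=8

Answer: .......
.......
.......
..#..##
.....##
.....##
.#.....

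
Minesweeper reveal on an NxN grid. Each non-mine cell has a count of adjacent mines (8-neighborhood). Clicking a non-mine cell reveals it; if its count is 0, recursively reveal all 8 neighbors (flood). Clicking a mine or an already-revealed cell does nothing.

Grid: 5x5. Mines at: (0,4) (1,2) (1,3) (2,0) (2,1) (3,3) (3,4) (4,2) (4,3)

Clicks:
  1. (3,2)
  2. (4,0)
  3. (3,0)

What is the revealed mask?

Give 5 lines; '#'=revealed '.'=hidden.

Answer: .....
.....
.....
###..
##...

Derivation:
Click 1 (3,2) count=4: revealed 1 new [(3,2)] -> total=1
Click 2 (4,0) count=0: revealed 4 new [(3,0) (3,1) (4,0) (4,1)] -> total=5
Click 3 (3,0) count=2: revealed 0 new [(none)] -> total=5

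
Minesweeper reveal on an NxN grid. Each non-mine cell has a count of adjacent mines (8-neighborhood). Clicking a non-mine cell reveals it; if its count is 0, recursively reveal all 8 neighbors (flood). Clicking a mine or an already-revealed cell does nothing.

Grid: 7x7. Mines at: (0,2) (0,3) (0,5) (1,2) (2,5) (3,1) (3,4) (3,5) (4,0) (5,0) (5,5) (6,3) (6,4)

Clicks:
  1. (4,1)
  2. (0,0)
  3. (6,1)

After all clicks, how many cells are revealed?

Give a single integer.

Answer: 8

Derivation:
Click 1 (4,1) count=3: revealed 1 new [(4,1)] -> total=1
Click 2 (0,0) count=0: revealed 6 new [(0,0) (0,1) (1,0) (1,1) (2,0) (2,1)] -> total=7
Click 3 (6,1) count=1: revealed 1 new [(6,1)] -> total=8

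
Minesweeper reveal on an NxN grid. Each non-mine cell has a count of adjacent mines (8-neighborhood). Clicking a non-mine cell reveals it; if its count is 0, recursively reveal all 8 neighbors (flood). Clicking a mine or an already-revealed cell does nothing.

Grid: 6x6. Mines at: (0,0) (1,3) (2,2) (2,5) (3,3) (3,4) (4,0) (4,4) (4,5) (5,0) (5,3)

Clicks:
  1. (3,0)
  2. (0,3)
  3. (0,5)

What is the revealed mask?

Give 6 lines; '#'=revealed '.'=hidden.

Answer: ...###
....##
......
#.....
......
......

Derivation:
Click 1 (3,0) count=1: revealed 1 new [(3,0)] -> total=1
Click 2 (0,3) count=1: revealed 1 new [(0,3)] -> total=2
Click 3 (0,5) count=0: revealed 4 new [(0,4) (0,5) (1,4) (1,5)] -> total=6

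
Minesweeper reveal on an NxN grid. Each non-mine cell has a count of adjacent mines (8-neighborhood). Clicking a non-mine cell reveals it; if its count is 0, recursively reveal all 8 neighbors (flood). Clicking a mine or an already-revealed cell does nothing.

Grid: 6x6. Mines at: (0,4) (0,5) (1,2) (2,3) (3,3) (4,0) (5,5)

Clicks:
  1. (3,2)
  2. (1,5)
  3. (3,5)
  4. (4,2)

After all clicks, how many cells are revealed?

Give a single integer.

Click 1 (3,2) count=2: revealed 1 new [(3,2)] -> total=1
Click 2 (1,5) count=2: revealed 1 new [(1,5)] -> total=2
Click 3 (3,5) count=0: revealed 7 new [(1,4) (2,4) (2,5) (3,4) (3,5) (4,4) (4,5)] -> total=9
Click 4 (4,2) count=1: revealed 1 new [(4,2)] -> total=10

Answer: 10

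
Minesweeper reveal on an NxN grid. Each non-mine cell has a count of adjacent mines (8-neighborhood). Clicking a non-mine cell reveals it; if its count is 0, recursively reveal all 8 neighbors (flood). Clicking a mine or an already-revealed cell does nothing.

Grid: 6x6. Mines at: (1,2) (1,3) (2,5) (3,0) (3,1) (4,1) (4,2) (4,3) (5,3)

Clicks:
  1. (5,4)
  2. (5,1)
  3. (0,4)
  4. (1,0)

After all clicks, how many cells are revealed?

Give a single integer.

Answer: 9

Derivation:
Click 1 (5,4) count=2: revealed 1 new [(5,4)] -> total=1
Click 2 (5,1) count=2: revealed 1 new [(5,1)] -> total=2
Click 3 (0,4) count=1: revealed 1 new [(0,4)] -> total=3
Click 4 (1,0) count=0: revealed 6 new [(0,0) (0,1) (1,0) (1,1) (2,0) (2,1)] -> total=9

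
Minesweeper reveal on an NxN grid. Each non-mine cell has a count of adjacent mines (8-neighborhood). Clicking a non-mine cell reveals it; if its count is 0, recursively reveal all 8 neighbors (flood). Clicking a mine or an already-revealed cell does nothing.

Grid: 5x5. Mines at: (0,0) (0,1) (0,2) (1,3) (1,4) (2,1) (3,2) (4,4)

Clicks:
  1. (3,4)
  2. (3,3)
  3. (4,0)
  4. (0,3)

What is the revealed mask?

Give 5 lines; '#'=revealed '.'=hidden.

Click 1 (3,4) count=1: revealed 1 new [(3,4)] -> total=1
Click 2 (3,3) count=2: revealed 1 new [(3,3)] -> total=2
Click 3 (4,0) count=0: revealed 4 new [(3,0) (3,1) (4,0) (4,1)] -> total=6
Click 4 (0,3) count=3: revealed 1 new [(0,3)] -> total=7

Answer: ...#.
.....
.....
##.##
##...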